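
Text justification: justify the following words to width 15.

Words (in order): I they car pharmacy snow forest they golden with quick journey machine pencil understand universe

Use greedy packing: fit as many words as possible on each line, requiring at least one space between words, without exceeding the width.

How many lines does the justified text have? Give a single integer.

Line 1: ['I', 'they', 'car'] (min_width=10, slack=5)
Line 2: ['pharmacy', 'snow'] (min_width=13, slack=2)
Line 3: ['forest', 'they'] (min_width=11, slack=4)
Line 4: ['golden', 'with'] (min_width=11, slack=4)
Line 5: ['quick', 'journey'] (min_width=13, slack=2)
Line 6: ['machine', 'pencil'] (min_width=14, slack=1)
Line 7: ['understand'] (min_width=10, slack=5)
Line 8: ['universe'] (min_width=8, slack=7)
Total lines: 8

Answer: 8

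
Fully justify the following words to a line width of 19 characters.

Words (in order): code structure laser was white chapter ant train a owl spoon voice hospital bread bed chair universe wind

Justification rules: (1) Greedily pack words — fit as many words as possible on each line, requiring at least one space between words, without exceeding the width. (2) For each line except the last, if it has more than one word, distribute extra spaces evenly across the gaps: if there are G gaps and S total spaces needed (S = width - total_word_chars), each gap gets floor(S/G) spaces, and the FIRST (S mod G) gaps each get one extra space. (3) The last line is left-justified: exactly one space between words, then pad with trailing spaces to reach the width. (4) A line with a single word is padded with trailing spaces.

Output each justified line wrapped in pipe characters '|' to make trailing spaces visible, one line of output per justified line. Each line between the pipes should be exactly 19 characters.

Answer: |code      structure|
|laser   was   white|
|chapter ant train a|
|owl   spoon   voice|
|hospital  bread bed|
|chair universe wind|

Derivation:
Line 1: ['code', 'structure'] (min_width=14, slack=5)
Line 2: ['laser', 'was', 'white'] (min_width=15, slack=4)
Line 3: ['chapter', 'ant', 'train', 'a'] (min_width=19, slack=0)
Line 4: ['owl', 'spoon', 'voice'] (min_width=15, slack=4)
Line 5: ['hospital', 'bread', 'bed'] (min_width=18, slack=1)
Line 6: ['chair', 'universe', 'wind'] (min_width=19, slack=0)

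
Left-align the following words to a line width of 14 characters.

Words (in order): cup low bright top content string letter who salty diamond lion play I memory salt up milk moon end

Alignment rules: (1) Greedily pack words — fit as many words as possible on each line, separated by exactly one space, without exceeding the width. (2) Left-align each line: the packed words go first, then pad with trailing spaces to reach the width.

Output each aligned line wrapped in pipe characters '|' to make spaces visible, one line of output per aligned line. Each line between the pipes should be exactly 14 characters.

Line 1: ['cup', 'low', 'bright'] (min_width=14, slack=0)
Line 2: ['top', 'content'] (min_width=11, slack=3)
Line 3: ['string', 'letter'] (min_width=13, slack=1)
Line 4: ['who', 'salty'] (min_width=9, slack=5)
Line 5: ['diamond', 'lion'] (min_width=12, slack=2)
Line 6: ['play', 'I', 'memory'] (min_width=13, slack=1)
Line 7: ['salt', 'up', 'milk'] (min_width=12, slack=2)
Line 8: ['moon', 'end'] (min_width=8, slack=6)

Answer: |cup low bright|
|top content   |
|string letter |
|who salty     |
|diamond lion  |
|play I memory |
|salt up milk  |
|moon end      |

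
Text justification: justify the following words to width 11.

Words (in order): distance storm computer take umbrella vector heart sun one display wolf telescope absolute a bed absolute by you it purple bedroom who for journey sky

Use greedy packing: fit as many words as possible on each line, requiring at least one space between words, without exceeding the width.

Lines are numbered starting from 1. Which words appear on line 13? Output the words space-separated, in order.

Answer: absolute by

Derivation:
Line 1: ['distance'] (min_width=8, slack=3)
Line 2: ['storm'] (min_width=5, slack=6)
Line 3: ['computer'] (min_width=8, slack=3)
Line 4: ['take'] (min_width=4, slack=7)
Line 5: ['umbrella'] (min_width=8, slack=3)
Line 6: ['vector'] (min_width=6, slack=5)
Line 7: ['heart', 'sun'] (min_width=9, slack=2)
Line 8: ['one', 'display'] (min_width=11, slack=0)
Line 9: ['wolf'] (min_width=4, slack=7)
Line 10: ['telescope'] (min_width=9, slack=2)
Line 11: ['absolute', 'a'] (min_width=10, slack=1)
Line 12: ['bed'] (min_width=3, slack=8)
Line 13: ['absolute', 'by'] (min_width=11, slack=0)
Line 14: ['you', 'it'] (min_width=6, slack=5)
Line 15: ['purple'] (min_width=6, slack=5)
Line 16: ['bedroom', 'who'] (min_width=11, slack=0)
Line 17: ['for', 'journey'] (min_width=11, slack=0)
Line 18: ['sky'] (min_width=3, slack=8)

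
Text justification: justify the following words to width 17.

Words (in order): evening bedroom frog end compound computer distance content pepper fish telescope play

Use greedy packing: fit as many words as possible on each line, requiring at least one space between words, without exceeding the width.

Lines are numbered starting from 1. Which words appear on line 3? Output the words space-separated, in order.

Line 1: ['evening', 'bedroom'] (min_width=15, slack=2)
Line 2: ['frog', 'end', 'compound'] (min_width=17, slack=0)
Line 3: ['computer', 'distance'] (min_width=17, slack=0)
Line 4: ['content', 'pepper'] (min_width=14, slack=3)
Line 5: ['fish', 'telescope'] (min_width=14, slack=3)
Line 6: ['play'] (min_width=4, slack=13)

Answer: computer distance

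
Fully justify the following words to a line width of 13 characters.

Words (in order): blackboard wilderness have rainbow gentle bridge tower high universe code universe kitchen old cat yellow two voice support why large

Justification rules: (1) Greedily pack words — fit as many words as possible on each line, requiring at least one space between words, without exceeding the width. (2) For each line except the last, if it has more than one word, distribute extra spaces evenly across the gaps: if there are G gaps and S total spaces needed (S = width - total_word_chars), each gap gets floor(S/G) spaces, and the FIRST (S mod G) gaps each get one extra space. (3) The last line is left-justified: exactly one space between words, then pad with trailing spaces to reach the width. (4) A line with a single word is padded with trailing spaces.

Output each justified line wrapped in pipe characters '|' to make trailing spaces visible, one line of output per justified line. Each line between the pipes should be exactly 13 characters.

Line 1: ['blackboard'] (min_width=10, slack=3)
Line 2: ['wilderness'] (min_width=10, slack=3)
Line 3: ['have', 'rainbow'] (min_width=12, slack=1)
Line 4: ['gentle', 'bridge'] (min_width=13, slack=0)
Line 5: ['tower', 'high'] (min_width=10, slack=3)
Line 6: ['universe', 'code'] (min_width=13, slack=0)
Line 7: ['universe'] (min_width=8, slack=5)
Line 8: ['kitchen', 'old'] (min_width=11, slack=2)
Line 9: ['cat', 'yellow'] (min_width=10, slack=3)
Line 10: ['two', 'voice'] (min_width=9, slack=4)
Line 11: ['support', 'why'] (min_width=11, slack=2)
Line 12: ['large'] (min_width=5, slack=8)

Answer: |blackboard   |
|wilderness   |
|have  rainbow|
|gentle bridge|
|tower    high|
|universe code|
|universe     |
|kitchen   old|
|cat    yellow|
|two     voice|
|support   why|
|large        |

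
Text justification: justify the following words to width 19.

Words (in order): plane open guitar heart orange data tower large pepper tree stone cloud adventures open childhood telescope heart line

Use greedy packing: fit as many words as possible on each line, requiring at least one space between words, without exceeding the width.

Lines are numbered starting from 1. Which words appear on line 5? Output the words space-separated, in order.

Line 1: ['plane', 'open', 'guitar'] (min_width=17, slack=2)
Line 2: ['heart', 'orange', 'data'] (min_width=17, slack=2)
Line 3: ['tower', 'large', 'pepper'] (min_width=18, slack=1)
Line 4: ['tree', 'stone', 'cloud'] (min_width=16, slack=3)
Line 5: ['adventures', 'open'] (min_width=15, slack=4)
Line 6: ['childhood', 'telescope'] (min_width=19, slack=0)
Line 7: ['heart', 'line'] (min_width=10, slack=9)

Answer: adventures open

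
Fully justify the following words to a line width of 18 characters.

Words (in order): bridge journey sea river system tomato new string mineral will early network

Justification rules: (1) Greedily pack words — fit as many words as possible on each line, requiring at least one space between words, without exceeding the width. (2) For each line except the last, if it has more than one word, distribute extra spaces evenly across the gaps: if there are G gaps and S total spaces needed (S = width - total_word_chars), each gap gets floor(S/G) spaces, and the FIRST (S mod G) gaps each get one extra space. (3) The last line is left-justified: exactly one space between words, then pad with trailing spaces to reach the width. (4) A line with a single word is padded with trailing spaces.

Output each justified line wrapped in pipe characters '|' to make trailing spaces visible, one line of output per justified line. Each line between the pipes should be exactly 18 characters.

Answer: |bridge journey sea|
|river       system|
|tomato  new string|
|mineral will early|
|network           |

Derivation:
Line 1: ['bridge', 'journey', 'sea'] (min_width=18, slack=0)
Line 2: ['river', 'system'] (min_width=12, slack=6)
Line 3: ['tomato', 'new', 'string'] (min_width=17, slack=1)
Line 4: ['mineral', 'will', 'early'] (min_width=18, slack=0)
Line 5: ['network'] (min_width=7, slack=11)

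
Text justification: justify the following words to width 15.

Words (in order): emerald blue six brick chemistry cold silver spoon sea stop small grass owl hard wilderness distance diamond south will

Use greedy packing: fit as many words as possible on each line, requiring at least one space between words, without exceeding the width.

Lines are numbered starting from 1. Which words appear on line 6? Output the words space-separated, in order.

Line 1: ['emerald', 'blue'] (min_width=12, slack=3)
Line 2: ['six', 'brick'] (min_width=9, slack=6)
Line 3: ['chemistry', 'cold'] (min_width=14, slack=1)
Line 4: ['silver', 'spoon'] (min_width=12, slack=3)
Line 5: ['sea', 'stop', 'small'] (min_width=14, slack=1)
Line 6: ['grass', 'owl', 'hard'] (min_width=14, slack=1)
Line 7: ['wilderness'] (min_width=10, slack=5)
Line 8: ['distance'] (min_width=8, slack=7)
Line 9: ['diamond', 'south'] (min_width=13, slack=2)
Line 10: ['will'] (min_width=4, slack=11)

Answer: grass owl hard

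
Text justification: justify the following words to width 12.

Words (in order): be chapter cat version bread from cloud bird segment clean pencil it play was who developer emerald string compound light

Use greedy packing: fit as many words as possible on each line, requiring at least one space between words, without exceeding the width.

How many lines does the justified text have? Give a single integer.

Line 1: ['be', 'chapter'] (min_width=10, slack=2)
Line 2: ['cat', 'version'] (min_width=11, slack=1)
Line 3: ['bread', 'from'] (min_width=10, slack=2)
Line 4: ['cloud', 'bird'] (min_width=10, slack=2)
Line 5: ['segment'] (min_width=7, slack=5)
Line 6: ['clean', 'pencil'] (min_width=12, slack=0)
Line 7: ['it', 'play', 'was'] (min_width=11, slack=1)
Line 8: ['who'] (min_width=3, slack=9)
Line 9: ['developer'] (min_width=9, slack=3)
Line 10: ['emerald'] (min_width=7, slack=5)
Line 11: ['string'] (min_width=6, slack=6)
Line 12: ['compound'] (min_width=8, slack=4)
Line 13: ['light'] (min_width=5, slack=7)
Total lines: 13

Answer: 13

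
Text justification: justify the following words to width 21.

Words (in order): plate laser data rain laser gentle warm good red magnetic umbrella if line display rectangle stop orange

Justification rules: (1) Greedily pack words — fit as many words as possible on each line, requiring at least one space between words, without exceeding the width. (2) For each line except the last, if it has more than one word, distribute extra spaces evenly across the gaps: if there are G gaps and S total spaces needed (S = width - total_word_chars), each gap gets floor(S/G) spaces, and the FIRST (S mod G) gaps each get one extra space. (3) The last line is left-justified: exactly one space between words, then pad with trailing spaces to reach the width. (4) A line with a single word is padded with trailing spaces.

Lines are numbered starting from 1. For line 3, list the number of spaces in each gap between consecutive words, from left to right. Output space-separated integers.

Line 1: ['plate', 'laser', 'data', 'rain'] (min_width=21, slack=0)
Line 2: ['laser', 'gentle', 'warm'] (min_width=17, slack=4)
Line 3: ['good', 'red', 'magnetic'] (min_width=17, slack=4)
Line 4: ['umbrella', 'if', 'line'] (min_width=16, slack=5)
Line 5: ['display', 'rectangle'] (min_width=17, slack=4)
Line 6: ['stop', 'orange'] (min_width=11, slack=10)

Answer: 3 3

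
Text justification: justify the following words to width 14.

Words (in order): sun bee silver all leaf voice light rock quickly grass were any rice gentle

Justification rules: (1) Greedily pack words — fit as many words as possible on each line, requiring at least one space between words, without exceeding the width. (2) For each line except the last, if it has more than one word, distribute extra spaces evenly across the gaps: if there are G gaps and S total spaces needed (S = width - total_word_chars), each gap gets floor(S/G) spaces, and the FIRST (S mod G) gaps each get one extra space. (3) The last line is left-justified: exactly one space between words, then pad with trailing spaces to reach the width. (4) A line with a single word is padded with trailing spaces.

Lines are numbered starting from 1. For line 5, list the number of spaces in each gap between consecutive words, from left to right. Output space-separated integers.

Line 1: ['sun', 'bee', 'silver'] (min_width=14, slack=0)
Line 2: ['all', 'leaf', 'voice'] (min_width=14, slack=0)
Line 3: ['light', 'rock'] (min_width=10, slack=4)
Line 4: ['quickly', 'grass'] (min_width=13, slack=1)
Line 5: ['were', 'any', 'rice'] (min_width=13, slack=1)
Line 6: ['gentle'] (min_width=6, slack=8)

Answer: 2 1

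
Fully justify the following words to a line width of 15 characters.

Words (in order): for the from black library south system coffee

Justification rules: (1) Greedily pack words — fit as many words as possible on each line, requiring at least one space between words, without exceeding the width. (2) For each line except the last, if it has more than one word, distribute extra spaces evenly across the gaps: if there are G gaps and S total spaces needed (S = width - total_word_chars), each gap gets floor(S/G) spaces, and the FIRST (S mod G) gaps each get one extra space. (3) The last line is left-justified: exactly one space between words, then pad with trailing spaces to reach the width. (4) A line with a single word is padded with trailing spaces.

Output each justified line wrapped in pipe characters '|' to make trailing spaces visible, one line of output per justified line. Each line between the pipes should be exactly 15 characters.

Line 1: ['for', 'the', 'from'] (min_width=12, slack=3)
Line 2: ['black', 'library'] (min_width=13, slack=2)
Line 3: ['south', 'system'] (min_width=12, slack=3)
Line 4: ['coffee'] (min_width=6, slack=9)

Answer: |for   the  from|
|black   library|
|south    system|
|coffee         |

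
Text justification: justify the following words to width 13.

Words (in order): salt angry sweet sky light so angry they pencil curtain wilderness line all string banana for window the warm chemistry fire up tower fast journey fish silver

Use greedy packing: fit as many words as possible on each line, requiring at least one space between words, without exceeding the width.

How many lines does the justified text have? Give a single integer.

Answer: 15

Derivation:
Line 1: ['salt', 'angry'] (min_width=10, slack=3)
Line 2: ['sweet', 'sky'] (min_width=9, slack=4)
Line 3: ['light', 'so'] (min_width=8, slack=5)
Line 4: ['angry', 'they'] (min_width=10, slack=3)
Line 5: ['pencil'] (min_width=6, slack=7)
Line 6: ['curtain'] (min_width=7, slack=6)
Line 7: ['wilderness'] (min_width=10, slack=3)
Line 8: ['line', 'all'] (min_width=8, slack=5)
Line 9: ['string', 'banana'] (min_width=13, slack=0)
Line 10: ['for', 'window'] (min_width=10, slack=3)
Line 11: ['the', 'warm'] (min_width=8, slack=5)
Line 12: ['chemistry'] (min_width=9, slack=4)
Line 13: ['fire', 'up', 'tower'] (min_width=13, slack=0)
Line 14: ['fast', 'journey'] (min_width=12, slack=1)
Line 15: ['fish', 'silver'] (min_width=11, slack=2)
Total lines: 15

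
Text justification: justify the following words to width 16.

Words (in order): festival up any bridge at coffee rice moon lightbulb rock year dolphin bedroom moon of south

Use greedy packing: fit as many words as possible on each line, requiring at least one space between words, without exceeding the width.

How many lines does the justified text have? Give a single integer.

Line 1: ['festival', 'up', 'any'] (min_width=15, slack=1)
Line 2: ['bridge', 'at', 'coffee'] (min_width=16, slack=0)
Line 3: ['rice', 'moon'] (min_width=9, slack=7)
Line 4: ['lightbulb', 'rock'] (min_width=14, slack=2)
Line 5: ['year', 'dolphin'] (min_width=12, slack=4)
Line 6: ['bedroom', 'moon', 'of'] (min_width=15, slack=1)
Line 7: ['south'] (min_width=5, slack=11)
Total lines: 7

Answer: 7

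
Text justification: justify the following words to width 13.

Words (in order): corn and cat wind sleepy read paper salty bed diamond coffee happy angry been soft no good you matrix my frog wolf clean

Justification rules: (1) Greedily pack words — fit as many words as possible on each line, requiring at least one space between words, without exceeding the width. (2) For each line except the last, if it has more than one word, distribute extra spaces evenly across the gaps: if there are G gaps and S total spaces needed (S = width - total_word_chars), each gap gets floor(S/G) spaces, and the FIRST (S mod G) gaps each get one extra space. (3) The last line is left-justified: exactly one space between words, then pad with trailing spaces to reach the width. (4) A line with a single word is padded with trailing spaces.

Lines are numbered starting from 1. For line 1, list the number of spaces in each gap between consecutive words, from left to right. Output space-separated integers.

Answer: 2 1

Derivation:
Line 1: ['corn', 'and', 'cat'] (min_width=12, slack=1)
Line 2: ['wind', 'sleepy'] (min_width=11, slack=2)
Line 3: ['read', 'paper'] (min_width=10, slack=3)
Line 4: ['salty', 'bed'] (min_width=9, slack=4)
Line 5: ['diamond'] (min_width=7, slack=6)
Line 6: ['coffee', 'happy'] (min_width=12, slack=1)
Line 7: ['angry', 'been'] (min_width=10, slack=3)
Line 8: ['soft', 'no', 'good'] (min_width=12, slack=1)
Line 9: ['you', 'matrix', 'my'] (min_width=13, slack=0)
Line 10: ['frog', 'wolf'] (min_width=9, slack=4)
Line 11: ['clean'] (min_width=5, slack=8)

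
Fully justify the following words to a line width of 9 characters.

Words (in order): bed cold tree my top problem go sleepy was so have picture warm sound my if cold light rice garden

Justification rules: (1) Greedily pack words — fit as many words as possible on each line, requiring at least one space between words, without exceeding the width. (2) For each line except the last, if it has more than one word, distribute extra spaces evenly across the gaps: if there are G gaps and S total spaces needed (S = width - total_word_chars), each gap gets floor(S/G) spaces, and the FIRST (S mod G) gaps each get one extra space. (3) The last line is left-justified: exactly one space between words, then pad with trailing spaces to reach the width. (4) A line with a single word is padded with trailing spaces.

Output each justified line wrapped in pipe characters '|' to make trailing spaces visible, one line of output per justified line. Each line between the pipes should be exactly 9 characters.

Answer: |bed  cold|
|tree   my|
|top      |
|problem  |
|go sleepy|
|was    so|
|have     |
|picture  |
|warm     |
|sound  my|
|if   cold|
|light    |
|rice     |
|garden   |

Derivation:
Line 1: ['bed', 'cold'] (min_width=8, slack=1)
Line 2: ['tree', 'my'] (min_width=7, slack=2)
Line 3: ['top'] (min_width=3, slack=6)
Line 4: ['problem'] (min_width=7, slack=2)
Line 5: ['go', 'sleepy'] (min_width=9, slack=0)
Line 6: ['was', 'so'] (min_width=6, slack=3)
Line 7: ['have'] (min_width=4, slack=5)
Line 8: ['picture'] (min_width=7, slack=2)
Line 9: ['warm'] (min_width=4, slack=5)
Line 10: ['sound', 'my'] (min_width=8, slack=1)
Line 11: ['if', 'cold'] (min_width=7, slack=2)
Line 12: ['light'] (min_width=5, slack=4)
Line 13: ['rice'] (min_width=4, slack=5)
Line 14: ['garden'] (min_width=6, slack=3)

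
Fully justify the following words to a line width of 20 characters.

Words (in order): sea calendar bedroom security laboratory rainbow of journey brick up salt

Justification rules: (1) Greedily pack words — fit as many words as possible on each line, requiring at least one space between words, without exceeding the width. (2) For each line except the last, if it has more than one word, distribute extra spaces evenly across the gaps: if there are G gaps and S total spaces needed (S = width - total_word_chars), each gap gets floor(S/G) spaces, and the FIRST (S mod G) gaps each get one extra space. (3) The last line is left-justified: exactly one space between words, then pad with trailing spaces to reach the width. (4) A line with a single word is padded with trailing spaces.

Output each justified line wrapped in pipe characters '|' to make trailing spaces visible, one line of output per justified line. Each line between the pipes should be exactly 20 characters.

Answer: |sea calendar bedroom|
|security  laboratory|
|rainbow  of  journey|
|brick up salt       |

Derivation:
Line 1: ['sea', 'calendar', 'bedroom'] (min_width=20, slack=0)
Line 2: ['security', 'laboratory'] (min_width=19, slack=1)
Line 3: ['rainbow', 'of', 'journey'] (min_width=18, slack=2)
Line 4: ['brick', 'up', 'salt'] (min_width=13, slack=7)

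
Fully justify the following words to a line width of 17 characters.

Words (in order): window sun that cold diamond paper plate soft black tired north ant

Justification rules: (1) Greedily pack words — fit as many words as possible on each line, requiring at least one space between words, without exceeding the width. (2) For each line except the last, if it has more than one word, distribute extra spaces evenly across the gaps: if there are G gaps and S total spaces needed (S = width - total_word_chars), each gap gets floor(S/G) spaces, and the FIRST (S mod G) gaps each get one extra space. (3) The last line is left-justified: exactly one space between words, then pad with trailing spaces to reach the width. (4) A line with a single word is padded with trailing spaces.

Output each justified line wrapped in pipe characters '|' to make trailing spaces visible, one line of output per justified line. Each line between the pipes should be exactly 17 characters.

Line 1: ['window', 'sun', 'that'] (min_width=15, slack=2)
Line 2: ['cold', 'diamond'] (min_width=12, slack=5)
Line 3: ['paper', 'plate', 'soft'] (min_width=16, slack=1)
Line 4: ['black', 'tired', 'north'] (min_width=17, slack=0)
Line 5: ['ant'] (min_width=3, slack=14)

Answer: |window  sun  that|
|cold      diamond|
|paper  plate soft|
|black tired north|
|ant              |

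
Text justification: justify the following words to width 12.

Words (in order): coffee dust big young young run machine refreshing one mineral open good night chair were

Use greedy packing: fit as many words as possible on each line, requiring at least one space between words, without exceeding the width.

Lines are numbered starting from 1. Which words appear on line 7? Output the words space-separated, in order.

Answer: open good

Derivation:
Line 1: ['coffee', 'dust'] (min_width=11, slack=1)
Line 2: ['big', 'young'] (min_width=9, slack=3)
Line 3: ['young', 'run'] (min_width=9, slack=3)
Line 4: ['machine'] (min_width=7, slack=5)
Line 5: ['refreshing'] (min_width=10, slack=2)
Line 6: ['one', 'mineral'] (min_width=11, slack=1)
Line 7: ['open', 'good'] (min_width=9, slack=3)
Line 8: ['night', 'chair'] (min_width=11, slack=1)
Line 9: ['were'] (min_width=4, slack=8)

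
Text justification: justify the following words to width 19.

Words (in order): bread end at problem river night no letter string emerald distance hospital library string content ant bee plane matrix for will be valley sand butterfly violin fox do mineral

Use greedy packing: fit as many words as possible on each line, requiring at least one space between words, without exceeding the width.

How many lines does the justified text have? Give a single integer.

Line 1: ['bread', 'end', 'at'] (min_width=12, slack=7)
Line 2: ['problem', 'river', 'night'] (min_width=19, slack=0)
Line 3: ['no', 'letter', 'string'] (min_width=16, slack=3)
Line 4: ['emerald', 'distance'] (min_width=16, slack=3)
Line 5: ['hospital', 'library'] (min_width=16, slack=3)
Line 6: ['string', 'content', 'ant'] (min_width=18, slack=1)
Line 7: ['bee', 'plane', 'matrix'] (min_width=16, slack=3)
Line 8: ['for', 'will', 'be', 'valley'] (min_width=18, slack=1)
Line 9: ['sand', 'butterfly'] (min_width=14, slack=5)
Line 10: ['violin', 'fox', 'do'] (min_width=13, slack=6)
Line 11: ['mineral'] (min_width=7, slack=12)
Total lines: 11

Answer: 11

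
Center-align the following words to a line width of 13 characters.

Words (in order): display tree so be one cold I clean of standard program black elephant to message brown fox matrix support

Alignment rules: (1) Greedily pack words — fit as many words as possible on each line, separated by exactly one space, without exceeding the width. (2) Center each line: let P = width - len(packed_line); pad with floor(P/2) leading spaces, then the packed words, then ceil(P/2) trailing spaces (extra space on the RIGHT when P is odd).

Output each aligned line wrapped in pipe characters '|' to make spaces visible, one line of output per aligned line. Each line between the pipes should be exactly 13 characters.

Line 1: ['display', 'tree'] (min_width=12, slack=1)
Line 2: ['so', 'be', 'one'] (min_width=9, slack=4)
Line 3: ['cold', 'I', 'clean'] (min_width=12, slack=1)
Line 4: ['of', 'standard'] (min_width=11, slack=2)
Line 5: ['program', 'black'] (min_width=13, slack=0)
Line 6: ['elephant', 'to'] (min_width=11, slack=2)
Line 7: ['message', 'brown'] (min_width=13, slack=0)
Line 8: ['fox', 'matrix'] (min_width=10, slack=3)
Line 9: ['support'] (min_width=7, slack=6)

Answer: |display tree |
|  so be one  |
|cold I clean |
| of standard |
|program black|
| elephant to |
|message brown|
| fox matrix  |
|   support   |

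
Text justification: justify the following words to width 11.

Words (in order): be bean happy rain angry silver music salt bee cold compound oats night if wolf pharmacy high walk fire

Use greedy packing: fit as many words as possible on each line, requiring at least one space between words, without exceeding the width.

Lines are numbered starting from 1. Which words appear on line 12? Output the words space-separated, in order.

Answer: fire

Derivation:
Line 1: ['be', 'bean'] (min_width=7, slack=4)
Line 2: ['happy', 'rain'] (min_width=10, slack=1)
Line 3: ['angry'] (min_width=5, slack=6)
Line 4: ['silver'] (min_width=6, slack=5)
Line 5: ['music', 'salt'] (min_width=10, slack=1)
Line 6: ['bee', 'cold'] (min_width=8, slack=3)
Line 7: ['compound'] (min_width=8, slack=3)
Line 8: ['oats', 'night'] (min_width=10, slack=1)
Line 9: ['if', 'wolf'] (min_width=7, slack=4)
Line 10: ['pharmacy'] (min_width=8, slack=3)
Line 11: ['high', 'walk'] (min_width=9, slack=2)
Line 12: ['fire'] (min_width=4, slack=7)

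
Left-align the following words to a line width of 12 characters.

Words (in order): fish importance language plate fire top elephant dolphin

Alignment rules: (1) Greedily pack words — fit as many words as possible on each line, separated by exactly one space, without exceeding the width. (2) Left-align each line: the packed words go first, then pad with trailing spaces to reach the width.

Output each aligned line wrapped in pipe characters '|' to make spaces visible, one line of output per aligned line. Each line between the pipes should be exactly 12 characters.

Answer: |fish        |
|importance  |
|language    |
|plate fire  |
|top elephant|
|dolphin     |

Derivation:
Line 1: ['fish'] (min_width=4, slack=8)
Line 2: ['importance'] (min_width=10, slack=2)
Line 3: ['language'] (min_width=8, slack=4)
Line 4: ['plate', 'fire'] (min_width=10, slack=2)
Line 5: ['top', 'elephant'] (min_width=12, slack=0)
Line 6: ['dolphin'] (min_width=7, slack=5)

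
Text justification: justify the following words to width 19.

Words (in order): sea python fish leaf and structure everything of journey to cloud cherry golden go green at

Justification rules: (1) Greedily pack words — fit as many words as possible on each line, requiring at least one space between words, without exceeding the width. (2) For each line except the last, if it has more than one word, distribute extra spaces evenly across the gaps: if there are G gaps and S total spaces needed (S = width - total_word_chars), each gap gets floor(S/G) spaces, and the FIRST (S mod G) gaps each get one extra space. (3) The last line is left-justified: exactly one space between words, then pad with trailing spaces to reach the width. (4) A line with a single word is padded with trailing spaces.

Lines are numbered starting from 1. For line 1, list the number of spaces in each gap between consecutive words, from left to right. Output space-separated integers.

Line 1: ['sea', 'python', 'fish'] (min_width=15, slack=4)
Line 2: ['leaf', 'and', 'structure'] (min_width=18, slack=1)
Line 3: ['everything', 'of'] (min_width=13, slack=6)
Line 4: ['journey', 'to', 'cloud'] (min_width=16, slack=3)
Line 5: ['cherry', 'golden', 'go'] (min_width=16, slack=3)
Line 6: ['green', 'at'] (min_width=8, slack=11)

Answer: 3 3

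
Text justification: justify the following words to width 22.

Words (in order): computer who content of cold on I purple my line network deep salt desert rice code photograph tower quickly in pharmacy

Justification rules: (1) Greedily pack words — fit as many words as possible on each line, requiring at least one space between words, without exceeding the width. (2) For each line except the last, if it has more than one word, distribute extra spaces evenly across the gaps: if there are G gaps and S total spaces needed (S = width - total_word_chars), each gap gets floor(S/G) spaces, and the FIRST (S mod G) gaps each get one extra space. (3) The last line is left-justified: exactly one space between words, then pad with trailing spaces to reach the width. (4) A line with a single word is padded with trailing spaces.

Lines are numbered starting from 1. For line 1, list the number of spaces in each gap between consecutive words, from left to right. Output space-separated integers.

Line 1: ['computer', 'who', 'content'] (min_width=20, slack=2)
Line 2: ['of', 'cold', 'on', 'I', 'purple', 'my'] (min_width=22, slack=0)
Line 3: ['line', 'network', 'deep', 'salt'] (min_width=22, slack=0)
Line 4: ['desert', 'rice', 'code'] (min_width=16, slack=6)
Line 5: ['photograph', 'tower'] (min_width=16, slack=6)
Line 6: ['quickly', 'in', 'pharmacy'] (min_width=19, slack=3)

Answer: 2 2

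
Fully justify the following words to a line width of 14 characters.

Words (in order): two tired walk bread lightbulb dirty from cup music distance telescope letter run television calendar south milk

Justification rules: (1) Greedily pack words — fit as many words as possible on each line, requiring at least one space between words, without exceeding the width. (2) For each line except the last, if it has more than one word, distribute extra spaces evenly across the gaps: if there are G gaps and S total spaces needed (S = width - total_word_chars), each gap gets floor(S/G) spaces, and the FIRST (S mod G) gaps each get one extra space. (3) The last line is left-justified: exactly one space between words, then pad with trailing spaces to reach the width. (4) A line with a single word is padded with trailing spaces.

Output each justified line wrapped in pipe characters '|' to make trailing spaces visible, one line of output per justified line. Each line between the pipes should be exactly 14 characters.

Line 1: ['two', 'tired', 'walk'] (min_width=14, slack=0)
Line 2: ['bread'] (min_width=5, slack=9)
Line 3: ['lightbulb'] (min_width=9, slack=5)
Line 4: ['dirty', 'from', 'cup'] (min_width=14, slack=0)
Line 5: ['music', 'distance'] (min_width=14, slack=0)
Line 6: ['telescope'] (min_width=9, slack=5)
Line 7: ['letter', 'run'] (min_width=10, slack=4)
Line 8: ['television'] (min_width=10, slack=4)
Line 9: ['calendar', 'south'] (min_width=14, slack=0)
Line 10: ['milk'] (min_width=4, slack=10)

Answer: |two tired walk|
|bread         |
|lightbulb     |
|dirty from cup|
|music distance|
|telescope     |
|letter     run|
|television    |
|calendar south|
|milk          |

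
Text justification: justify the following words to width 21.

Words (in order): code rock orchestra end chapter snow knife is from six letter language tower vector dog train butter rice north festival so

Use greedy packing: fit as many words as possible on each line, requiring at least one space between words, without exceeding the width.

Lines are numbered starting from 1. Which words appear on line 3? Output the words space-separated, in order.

Line 1: ['code', 'rock', 'orchestra'] (min_width=19, slack=2)
Line 2: ['end', 'chapter', 'snow'] (min_width=16, slack=5)
Line 3: ['knife', 'is', 'from', 'six'] (min_width=17, slack=4)
Line 4: ['letter', 'language', 'tower'] (min_width=21, slack=0)
Line 5: ['vector', 'dog', 'train'] (min_width=16, slack=5)
Line 6: ['butter', 'rice', 'north'] (min_width=17, slack=4)
Line 7: ['festival', 'so'] (min_width=11, slack=10)

Answer: knife is from six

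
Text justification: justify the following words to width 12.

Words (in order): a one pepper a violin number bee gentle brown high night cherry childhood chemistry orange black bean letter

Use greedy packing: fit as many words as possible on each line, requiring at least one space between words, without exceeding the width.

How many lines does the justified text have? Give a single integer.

Answer: 10

Derivation:
Line 1: ['a', 'one', 'pepper'] (min_width=12, slack=0)
Line 2: ['a', 'violin'] (min_width=8, slack=4)
Line 3: ['number', 'bee'] (min_width=10, slack=2)
Line 4: ['gentle', 'brown'] (min_width=12, slack=0)
Line 5: ['high', 'night'] (min_width=10, slack=2)
Line 6: ['cherry'] (min_width=6, slack=6)
Line 7: ['childhood'] (min_width=9, slack=3)
Line 8: ['chemistry'] (min_width=9, slack=3)
Line 9: ['orange', 'black'] (min_width=12, slack=0)
Line 10: ['bean', 'letter'] (min_width=11, slack=1)
Total lines: 10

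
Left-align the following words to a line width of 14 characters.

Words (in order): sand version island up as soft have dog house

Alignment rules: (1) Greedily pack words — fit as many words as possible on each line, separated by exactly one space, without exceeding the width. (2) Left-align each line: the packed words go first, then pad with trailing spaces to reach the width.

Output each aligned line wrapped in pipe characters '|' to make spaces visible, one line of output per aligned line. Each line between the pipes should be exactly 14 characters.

Line 1: ['sand', 'version'] (min_width=12, slack=2)
Line 2: ['island', 'up', 'as'] (min_width=12, slack=2)
Line 3: ['soft', 'have', 'dog'] (min_width=13, slack=1)
Line 4: ['house'] (min_width=5, slack=9)

Answer: |sand version  |
|island up as  |
|soft have dog |
|house         |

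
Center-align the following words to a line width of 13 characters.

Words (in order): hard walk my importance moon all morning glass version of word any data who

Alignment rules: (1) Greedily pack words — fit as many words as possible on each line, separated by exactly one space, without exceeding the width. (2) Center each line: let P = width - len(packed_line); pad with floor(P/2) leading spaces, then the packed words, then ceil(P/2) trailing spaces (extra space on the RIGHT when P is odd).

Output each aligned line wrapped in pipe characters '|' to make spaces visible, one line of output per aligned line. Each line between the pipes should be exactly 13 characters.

Line 1: ['hard', 'walk', 'my'] (min_width=12, slack=1)
Line 2: ['importance'] (min_width=10, slack=3)
Line 3: ['moon', 'all'] (min_width=8, slack=5)
Line 4: ['morning', 'glass'] (min_width=13, slack=0)
Line 5: ['version', 'of'] (min_width=10, slack=3)
Line 6: ['word', 'any', 'data'] (min_width=13, slack=0)
Line 7: ['who'] (min_width=3, slack=10)

Answer: |hard walk my |
| importance  |
|  moon all   |
|morning glass|
| version of  |
|word any data|
|     who     |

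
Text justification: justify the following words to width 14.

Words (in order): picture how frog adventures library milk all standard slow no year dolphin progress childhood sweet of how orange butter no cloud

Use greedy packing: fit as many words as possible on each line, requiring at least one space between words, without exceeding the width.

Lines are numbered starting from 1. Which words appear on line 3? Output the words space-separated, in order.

Answer: adventures

Derivation:
Line 1: ['picture', 'how'] (min_width=11, slack=3)
Line 2: ['frog'] (min_width=4, slack=10)
Line 3: ['adventures'] (min_width=10, slack=4)
Line 4: ['library', 'milk'] (min_width=12, slack=2)
Line 5: ['all', 'standard'] (min_width=12, slack=2)
Line 6: ['slow', 'no', 'year'] (min_width=12, slack=2)
Line 7: ['dolphin'] (min_width=7, slack=7)
Line 8: ['progress'] (min_width=8, slack=6)
Line 9: ['childhood'] (min_width=9, slack=5)
Line 10: ['sweet', 'of', 'how'] (min_width=12, slack=2)
Line 11: ['orange', 'butter'] (min_width=13, slack=1)
Line 12: ['no', 'cloud'] (min_width=8, slack=6)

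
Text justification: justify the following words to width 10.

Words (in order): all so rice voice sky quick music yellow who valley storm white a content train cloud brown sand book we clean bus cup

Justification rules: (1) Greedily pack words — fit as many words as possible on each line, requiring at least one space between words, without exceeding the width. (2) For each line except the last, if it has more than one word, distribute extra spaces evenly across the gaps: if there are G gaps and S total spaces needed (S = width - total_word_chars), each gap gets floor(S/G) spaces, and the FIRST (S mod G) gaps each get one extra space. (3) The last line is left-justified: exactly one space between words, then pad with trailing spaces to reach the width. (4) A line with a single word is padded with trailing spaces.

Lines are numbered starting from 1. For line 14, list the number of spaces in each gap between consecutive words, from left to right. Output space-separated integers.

Answer: 2

Derivation:
Line 1: ['all', 'so'] (min_width=6, slack=4)
Line 2: ['rice', 'voice'] (min_width=10, slack=0)
Line 3: ['sky', 'quick'] (min_width=9, slack=1)
Line 4: ['music'] (min_width=5, slack=5)
Line 5: ['yellow', 'who'] (min_width=10, slack=0)
Line 6: ['valley'] (min_width=6, slack=4)
Line 7: ['storm'] (min_width=5, slack=5)
Line 8: ['white', 'a'] (min_width=7, slack=3)
Line 9: ['content'] (min_width=7, slack=3)
Line 10: ['train'] (min_width=5, slack=5)
Line 11: ['cloud'] (min_width=5, slack=5)
Line 12: ['brown', 'sand'] (min_width=10, slack=0)
Line 13: ['book', 'we'] (min_width=7, slack=3)
Line 14: ['clean', 'bus'] (min_width=9, slack=1)
Line 15: ['cup'] (min_width=3, slack=7)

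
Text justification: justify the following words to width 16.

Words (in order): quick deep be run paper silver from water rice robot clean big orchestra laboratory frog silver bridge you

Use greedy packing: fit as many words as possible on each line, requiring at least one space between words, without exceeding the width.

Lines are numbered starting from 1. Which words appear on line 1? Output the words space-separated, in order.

Line 1: ['quick', 'deep', 'be'] (min_width=13, slack=3)
Line 2: ['run', 'paper', 'silver'] (min_width=16, slack=0)
Line 3: ['from', 'water', 'rice'] (min_width=15, slack=1)
Line 4: ['robot', 'clean', 'big'] (min_width=15, slack=1)
Line 5: ['orchestra'] (min_width=9, slack=7)
Line 6: ['laboratory', 'frog'] (min_width=15, slack=1)
Line 7: ['silver', 'bridge'] (min_width=13, slack=3)
Line 8: ['you'] (min_width=3, slack=13)

Answer: quick deep be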